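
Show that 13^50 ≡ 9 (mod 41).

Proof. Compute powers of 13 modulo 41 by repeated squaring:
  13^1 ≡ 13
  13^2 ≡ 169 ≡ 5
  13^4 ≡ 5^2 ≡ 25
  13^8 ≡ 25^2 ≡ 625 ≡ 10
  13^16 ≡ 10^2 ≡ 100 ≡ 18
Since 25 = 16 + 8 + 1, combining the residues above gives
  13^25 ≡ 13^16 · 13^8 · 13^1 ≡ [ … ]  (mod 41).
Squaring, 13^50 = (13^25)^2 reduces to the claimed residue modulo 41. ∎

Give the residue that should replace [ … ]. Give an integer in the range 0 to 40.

Multiply the listed residues: 18 · 10 · 13 = 180 → 2340.
Reducing modulo 41: 2340 = 57·41 + 3, so 13^25 ≡ 3.

3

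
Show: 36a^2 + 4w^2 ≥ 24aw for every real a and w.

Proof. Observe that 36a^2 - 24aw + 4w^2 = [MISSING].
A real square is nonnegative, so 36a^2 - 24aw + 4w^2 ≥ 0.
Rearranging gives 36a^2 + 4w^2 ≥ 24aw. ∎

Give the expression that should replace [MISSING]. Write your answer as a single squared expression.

(6a - 2w)^2

36a^2 - 24aw + 4w^2 is a perfect-square trinomial: the outer terms are (6a)^2 and (2w)^2, and the cross term is -2·6a·2w.
So 36a^2 - 24aw + 4w^2 = (6a - 2w)^2 ≥ 0.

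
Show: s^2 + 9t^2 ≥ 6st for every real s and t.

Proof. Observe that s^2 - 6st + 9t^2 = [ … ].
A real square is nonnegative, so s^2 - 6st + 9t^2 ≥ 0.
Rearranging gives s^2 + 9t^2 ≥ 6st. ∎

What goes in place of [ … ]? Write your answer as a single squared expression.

The leading and trailing coefficients are 1^2 and 3^2, and 6 = 2·1·3, so the trinomial is (s - 3t)^2.
Hence s^2 - 6st + 9t^2 ≥ 0.

(s - 3t)^2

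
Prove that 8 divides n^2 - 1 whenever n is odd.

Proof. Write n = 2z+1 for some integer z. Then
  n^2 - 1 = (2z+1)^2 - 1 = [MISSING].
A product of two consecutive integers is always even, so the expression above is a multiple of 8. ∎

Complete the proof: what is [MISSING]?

4z(z + 1)

(2z+1)^2 - 1 = 4z^2 + 4z + 1 - 1 = 4z^2 + 4z = 4z(z+1).
Since z and z+1 are consecutive, z(z+1) is even, and 4·(even) is a multiple of 8.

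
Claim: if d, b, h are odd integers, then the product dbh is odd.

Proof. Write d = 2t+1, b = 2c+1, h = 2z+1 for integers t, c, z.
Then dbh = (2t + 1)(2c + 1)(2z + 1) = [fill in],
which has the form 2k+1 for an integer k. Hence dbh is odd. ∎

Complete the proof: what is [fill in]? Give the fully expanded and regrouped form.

2(4ctz + 2ct + 2cz + c + 2tz + t + z) + 1

(2t + 1)(2c + 1)(2z + 1) = 8ctz + 4ct + 4cz + 2c + 4tz + 2t + 2z + 1
= 2(4ctz + 2ct + 2cz + c + 2tz + t + z) + 1.
Since 4ctz + 2ct + 2cz + c + 2tz + t + z is an integer, the product is of the form 2k+1 for an integer k.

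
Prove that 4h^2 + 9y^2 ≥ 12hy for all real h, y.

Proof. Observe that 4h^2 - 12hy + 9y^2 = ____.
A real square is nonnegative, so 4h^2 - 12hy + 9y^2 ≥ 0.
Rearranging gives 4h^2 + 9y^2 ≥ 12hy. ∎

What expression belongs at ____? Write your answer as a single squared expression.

(2h - 3y)^2

The leading and trailing coefficients are 2^2 and 3^2, and 12 = 2·2·3, so the trinomial is (2h - 3y)^2.
Hence 4h^2 - 12hy + 9y^2 ≥ 0.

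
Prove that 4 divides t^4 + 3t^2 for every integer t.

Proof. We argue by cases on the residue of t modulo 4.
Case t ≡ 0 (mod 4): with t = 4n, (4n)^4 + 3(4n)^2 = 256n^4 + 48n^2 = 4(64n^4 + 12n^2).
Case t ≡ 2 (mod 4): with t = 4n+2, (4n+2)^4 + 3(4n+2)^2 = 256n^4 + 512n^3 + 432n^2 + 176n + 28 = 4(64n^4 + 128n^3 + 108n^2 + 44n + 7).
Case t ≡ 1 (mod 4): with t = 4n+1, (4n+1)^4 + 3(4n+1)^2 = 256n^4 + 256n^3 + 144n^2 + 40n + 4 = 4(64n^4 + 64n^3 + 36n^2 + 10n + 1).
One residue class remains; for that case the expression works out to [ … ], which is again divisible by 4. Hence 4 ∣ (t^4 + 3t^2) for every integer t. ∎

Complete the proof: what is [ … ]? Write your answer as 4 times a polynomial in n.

Only t ≡ 3 (mod 4) is unaccounted for. Put t = 4n+3:
(4n+3)^4 + 3(4n+3)^2 expands to 256n^4 + 768n^3 + 912n^2 + 504n + 108,
and factoring out 4 leaves 4(64n^4 + 192n^3 + 228n^2 + 126n + 27).

4(64n^4 + 192n^3 + 228n^2 + 126n + 27)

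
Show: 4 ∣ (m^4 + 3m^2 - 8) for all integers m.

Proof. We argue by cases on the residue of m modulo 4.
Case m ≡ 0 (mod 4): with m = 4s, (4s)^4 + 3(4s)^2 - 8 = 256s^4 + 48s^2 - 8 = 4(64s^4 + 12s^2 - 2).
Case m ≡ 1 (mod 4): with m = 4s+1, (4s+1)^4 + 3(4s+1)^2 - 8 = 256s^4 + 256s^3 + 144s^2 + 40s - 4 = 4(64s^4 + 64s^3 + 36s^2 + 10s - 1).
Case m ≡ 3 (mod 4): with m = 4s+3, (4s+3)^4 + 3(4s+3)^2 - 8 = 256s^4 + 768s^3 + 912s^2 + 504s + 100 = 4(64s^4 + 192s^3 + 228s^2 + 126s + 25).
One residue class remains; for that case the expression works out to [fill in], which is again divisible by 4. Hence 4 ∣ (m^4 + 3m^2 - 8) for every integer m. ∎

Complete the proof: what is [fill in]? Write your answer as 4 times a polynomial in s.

4(64s^4 + 128s^3 + 108s^2 + 44s + 5)

Only m ≡ 2 (mod 4) is unaccounted for. Put m = 4s+2:
(4s+2)^4 + 3(4s+2)^2 - 8 expands to 256s^4 + 512s^3 + 432s^2 + 176s + 20,
and factoring out 4 leaves 4(64s^4 + 128s^3 + 108s^2 + 44s + 5).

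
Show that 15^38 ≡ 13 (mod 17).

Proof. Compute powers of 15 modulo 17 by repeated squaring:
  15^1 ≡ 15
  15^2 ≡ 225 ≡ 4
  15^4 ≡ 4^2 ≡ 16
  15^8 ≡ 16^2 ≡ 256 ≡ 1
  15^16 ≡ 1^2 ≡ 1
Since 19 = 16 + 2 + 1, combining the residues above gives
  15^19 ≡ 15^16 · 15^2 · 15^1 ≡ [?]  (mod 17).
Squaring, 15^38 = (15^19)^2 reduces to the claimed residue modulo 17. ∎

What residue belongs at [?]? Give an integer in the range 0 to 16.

Multiply the listed residues: 1 · 4 · 15 = 4 → 60.
Reducing modulo 17: 60 = 3·17 + 9, so 15^19 ≡ 9.

9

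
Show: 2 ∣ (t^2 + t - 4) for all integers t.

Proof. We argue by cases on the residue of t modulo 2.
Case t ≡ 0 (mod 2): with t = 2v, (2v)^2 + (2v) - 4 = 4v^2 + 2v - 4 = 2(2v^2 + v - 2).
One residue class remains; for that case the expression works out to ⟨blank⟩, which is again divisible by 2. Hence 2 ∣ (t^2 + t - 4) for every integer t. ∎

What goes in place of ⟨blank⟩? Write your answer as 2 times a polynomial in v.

2(2v^2 + 3v - 1)

Only t ≡ 1 (mod 2) is unaccounted for. Put t = 2v+1:
(2v+1)^2 + (2v+1) - 4 expands to 4v^2 + 6v - 2,
and factoring out 2 leaves 2(2v^2 + 3v - 1).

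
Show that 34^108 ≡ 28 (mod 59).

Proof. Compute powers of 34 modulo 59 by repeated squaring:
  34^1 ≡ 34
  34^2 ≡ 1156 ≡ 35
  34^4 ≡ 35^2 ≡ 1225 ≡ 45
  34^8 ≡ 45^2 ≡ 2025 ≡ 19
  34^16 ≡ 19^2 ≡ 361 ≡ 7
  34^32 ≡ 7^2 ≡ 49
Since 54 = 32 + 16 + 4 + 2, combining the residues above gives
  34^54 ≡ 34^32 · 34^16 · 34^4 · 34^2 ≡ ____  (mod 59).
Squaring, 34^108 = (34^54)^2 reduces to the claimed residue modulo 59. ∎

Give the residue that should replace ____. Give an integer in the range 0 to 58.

21

Multiply the listed residues: 49 · 7 · 45 · 35 = 343 → 15435 → 540225.
Reducing modulo 59: 540225 = 9156·59 + 21, so 34^54 ≡ 21.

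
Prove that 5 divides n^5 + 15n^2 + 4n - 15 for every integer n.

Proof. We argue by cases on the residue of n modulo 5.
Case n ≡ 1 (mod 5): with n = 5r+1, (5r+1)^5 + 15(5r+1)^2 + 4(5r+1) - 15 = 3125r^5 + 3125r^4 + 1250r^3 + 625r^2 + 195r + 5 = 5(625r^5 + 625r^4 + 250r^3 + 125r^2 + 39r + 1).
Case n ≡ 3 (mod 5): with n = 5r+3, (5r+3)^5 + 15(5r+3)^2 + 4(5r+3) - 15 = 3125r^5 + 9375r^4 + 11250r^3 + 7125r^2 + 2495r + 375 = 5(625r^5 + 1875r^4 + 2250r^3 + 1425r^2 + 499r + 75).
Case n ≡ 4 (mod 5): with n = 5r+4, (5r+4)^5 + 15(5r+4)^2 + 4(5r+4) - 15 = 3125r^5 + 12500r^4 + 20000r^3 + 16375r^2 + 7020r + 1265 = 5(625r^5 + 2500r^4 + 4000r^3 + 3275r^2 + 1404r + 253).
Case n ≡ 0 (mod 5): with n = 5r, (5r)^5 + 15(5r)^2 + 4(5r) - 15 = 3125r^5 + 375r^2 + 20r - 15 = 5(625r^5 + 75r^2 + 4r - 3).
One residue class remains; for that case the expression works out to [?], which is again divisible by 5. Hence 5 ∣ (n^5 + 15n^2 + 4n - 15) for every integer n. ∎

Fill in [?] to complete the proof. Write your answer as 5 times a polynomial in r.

5(625r^5 + 1250r^4 + 1000r^3 + 475r^2 + 144r + 17)

The residues treated are {1, 3, 4, 0}, so the missing case is n ≡ 2 (mod 5); write n = 5r+2.
Then (5r+2)^5 + 15(5r+2)^2 + 4(5r+2) - 15 = 3125r^5 + 6250r^4 + 5000r^3 + 2375r^2 + 720r + 85 = 5(625r^5 + 1250r^4 + 1000r^3 + 475r^2 + 144r + 17).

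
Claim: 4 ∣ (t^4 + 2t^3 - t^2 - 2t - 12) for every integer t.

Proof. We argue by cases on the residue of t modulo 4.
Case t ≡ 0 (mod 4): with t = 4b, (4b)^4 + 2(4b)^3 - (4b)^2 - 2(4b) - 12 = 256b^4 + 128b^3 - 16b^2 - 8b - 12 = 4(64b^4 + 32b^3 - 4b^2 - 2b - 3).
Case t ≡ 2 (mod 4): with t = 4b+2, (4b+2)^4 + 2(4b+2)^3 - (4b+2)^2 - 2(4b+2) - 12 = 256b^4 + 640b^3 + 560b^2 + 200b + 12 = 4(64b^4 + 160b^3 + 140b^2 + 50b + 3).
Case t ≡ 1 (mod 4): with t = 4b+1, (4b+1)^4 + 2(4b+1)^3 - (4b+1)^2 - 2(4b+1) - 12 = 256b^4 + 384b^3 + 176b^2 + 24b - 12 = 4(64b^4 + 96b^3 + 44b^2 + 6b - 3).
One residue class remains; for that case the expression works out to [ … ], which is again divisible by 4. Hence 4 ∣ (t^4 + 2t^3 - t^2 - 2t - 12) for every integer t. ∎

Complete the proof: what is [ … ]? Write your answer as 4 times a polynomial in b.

The residues treated are {0, 2, 1}, so the missing case is t ≡ 3 (mod 4); write t = 4b+3.
Then (4b+3)^4 + 2(4b+3)^3 - (4b+3)^2 - 2(4b+3) - 12 = 256b^4 + 896b^3 + 1136b^2 + 616b + 108 = 4(64b^4 + 224b^3 + 284b^2 + 154b + 27).

4(64b^4 + 224b^3 + 284b^2 + 154b + 27)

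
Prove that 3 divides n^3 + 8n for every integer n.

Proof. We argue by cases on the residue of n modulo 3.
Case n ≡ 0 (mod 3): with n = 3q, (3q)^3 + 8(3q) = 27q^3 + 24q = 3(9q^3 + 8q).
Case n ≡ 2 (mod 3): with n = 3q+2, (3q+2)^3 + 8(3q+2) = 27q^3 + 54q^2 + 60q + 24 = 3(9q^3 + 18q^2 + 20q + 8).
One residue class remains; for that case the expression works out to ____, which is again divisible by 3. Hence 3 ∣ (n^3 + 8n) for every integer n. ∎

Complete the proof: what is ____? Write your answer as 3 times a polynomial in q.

The residues treated are {0, 2}, so the missing case is n ≡ 1 (mod 3); write n = 3q+1.
Then (3q+1)^3 + 8(3q+1) = 27q^3 + 27q^2 + 33q + 9 = 3(9q^3 + 9q^2 + 11q + 3).

3(9q^3 + 9q^2 + 11q + 3)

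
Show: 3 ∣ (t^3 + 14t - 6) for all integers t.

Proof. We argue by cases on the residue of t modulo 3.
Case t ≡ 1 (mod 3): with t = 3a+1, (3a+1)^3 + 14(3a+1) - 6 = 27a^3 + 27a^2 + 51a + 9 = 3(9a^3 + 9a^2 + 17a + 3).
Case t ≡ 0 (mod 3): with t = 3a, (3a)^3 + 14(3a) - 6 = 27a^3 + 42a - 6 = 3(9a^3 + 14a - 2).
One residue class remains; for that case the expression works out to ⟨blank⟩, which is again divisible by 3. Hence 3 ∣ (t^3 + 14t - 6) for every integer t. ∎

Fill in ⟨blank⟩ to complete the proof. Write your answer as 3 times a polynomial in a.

3(9a^3 + 18a^2 + 26a + 10)

Only t ≡ 2 (mod 3) is unaccounted for. Put t = 3a+2:
(3a+2)^3 + 14(3a+2) - 6 expands to 27a^3 + 54a^2 + 78a + 30,
and factoring out 3 leaves 3(9a^3 + 18a^2 + 26a + 10).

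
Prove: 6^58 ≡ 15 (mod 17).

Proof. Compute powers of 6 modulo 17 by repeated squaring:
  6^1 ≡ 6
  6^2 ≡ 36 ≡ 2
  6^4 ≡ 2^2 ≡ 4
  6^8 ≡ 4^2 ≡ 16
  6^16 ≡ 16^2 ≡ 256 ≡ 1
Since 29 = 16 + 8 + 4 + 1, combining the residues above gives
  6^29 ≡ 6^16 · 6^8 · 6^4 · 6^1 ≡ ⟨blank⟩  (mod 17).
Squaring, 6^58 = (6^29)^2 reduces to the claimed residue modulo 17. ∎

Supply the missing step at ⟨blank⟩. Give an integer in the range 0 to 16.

6^16 · 6^8 · 6^4 · 6^1 ≡ 1 · 16 · 4 · 6 = 384.
384 mod 17 = 10, so 6^29 ≡ 10 (mod 17).

10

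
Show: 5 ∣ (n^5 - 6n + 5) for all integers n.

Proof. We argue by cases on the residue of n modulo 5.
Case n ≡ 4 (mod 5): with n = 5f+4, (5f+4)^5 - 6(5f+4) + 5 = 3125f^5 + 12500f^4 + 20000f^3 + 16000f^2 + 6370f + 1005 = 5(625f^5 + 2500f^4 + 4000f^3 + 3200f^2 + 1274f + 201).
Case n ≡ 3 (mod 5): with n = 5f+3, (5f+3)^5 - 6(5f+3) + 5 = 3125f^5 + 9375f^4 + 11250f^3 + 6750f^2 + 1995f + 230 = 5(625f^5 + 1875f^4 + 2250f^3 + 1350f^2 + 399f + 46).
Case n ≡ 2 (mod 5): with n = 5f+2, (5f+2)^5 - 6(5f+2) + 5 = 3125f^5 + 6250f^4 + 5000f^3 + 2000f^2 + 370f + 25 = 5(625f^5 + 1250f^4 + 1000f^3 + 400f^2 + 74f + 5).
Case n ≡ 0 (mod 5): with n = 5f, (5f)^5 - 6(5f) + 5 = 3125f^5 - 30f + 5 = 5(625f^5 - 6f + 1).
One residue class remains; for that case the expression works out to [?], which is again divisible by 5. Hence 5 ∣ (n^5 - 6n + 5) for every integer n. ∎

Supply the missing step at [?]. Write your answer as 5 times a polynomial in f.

5(625f^5 + 625f^4 + 250f^3 + 50f^2 - f)

Only n ≡ 1 (mod 5) is unaccounted for. Put n = 5f+1:
(5f+1)^5 - 6(5f+1) + 5 expands to 3125f^5 + 3125f^4 + 1250f^3 + 250f^2 - 5f,
and factoring out 5 leaves 5(625f^5 + 625f^4 + 250f^3 + 50f^2 - f).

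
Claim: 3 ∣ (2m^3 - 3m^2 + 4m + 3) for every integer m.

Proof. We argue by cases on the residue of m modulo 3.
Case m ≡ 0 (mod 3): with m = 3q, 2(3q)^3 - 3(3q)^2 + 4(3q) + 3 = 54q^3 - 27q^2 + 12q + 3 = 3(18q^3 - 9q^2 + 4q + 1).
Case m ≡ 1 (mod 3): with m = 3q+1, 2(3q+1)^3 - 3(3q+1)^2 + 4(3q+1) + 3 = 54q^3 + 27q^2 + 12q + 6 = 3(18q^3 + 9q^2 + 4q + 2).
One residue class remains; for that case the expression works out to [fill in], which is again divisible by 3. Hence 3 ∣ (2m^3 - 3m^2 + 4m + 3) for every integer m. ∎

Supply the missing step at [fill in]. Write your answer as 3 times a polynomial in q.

3(18q^3 + 27q^2 + 16q + 5)

Only m ≡ 2 (mod 3) is unaccounted for. Put m = 3q+2:
2(3q+2)^3 - 3(3q+2)^2 + 4(3q+2) + 3 expands to 54q^3 + 81q^2 + 48q + 15,
and factoring out 3 leaves 3(18q^3 + 27q^2 + 16q + 5).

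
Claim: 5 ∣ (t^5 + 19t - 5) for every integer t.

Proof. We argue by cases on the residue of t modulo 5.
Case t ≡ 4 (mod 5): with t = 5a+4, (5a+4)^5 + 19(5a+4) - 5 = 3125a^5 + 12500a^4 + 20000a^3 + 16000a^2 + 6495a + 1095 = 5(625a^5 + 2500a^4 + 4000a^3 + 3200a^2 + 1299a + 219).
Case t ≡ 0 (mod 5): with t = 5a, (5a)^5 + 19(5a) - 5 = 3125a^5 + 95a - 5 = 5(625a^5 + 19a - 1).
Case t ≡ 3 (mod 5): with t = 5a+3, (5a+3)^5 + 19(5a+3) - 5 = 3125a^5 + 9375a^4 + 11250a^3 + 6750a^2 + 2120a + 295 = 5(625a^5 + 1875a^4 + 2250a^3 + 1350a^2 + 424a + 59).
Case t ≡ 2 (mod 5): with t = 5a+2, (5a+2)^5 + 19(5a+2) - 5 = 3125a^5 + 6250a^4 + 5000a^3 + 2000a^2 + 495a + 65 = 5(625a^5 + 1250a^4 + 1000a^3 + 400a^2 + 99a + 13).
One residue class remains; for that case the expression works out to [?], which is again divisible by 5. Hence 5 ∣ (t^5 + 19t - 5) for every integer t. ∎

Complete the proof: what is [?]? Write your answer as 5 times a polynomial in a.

Only t ≡ 1 (mod 5) is unaccounted for. Put t = 5a+1:
(5a+1)^5 + 19(5a+1) - 5 expands to 3125a^5 + 3125a^4 + 1250a^3 + 250a^2 + 120a + 15,
and factoring out 5 leaves 5(625a^5 + 625a^4 + 250a^3 + 50a^2 + 24a + 3).

5(625a^5 + 625a^4 + 250a^3 + 50a^2 + 24a + 3)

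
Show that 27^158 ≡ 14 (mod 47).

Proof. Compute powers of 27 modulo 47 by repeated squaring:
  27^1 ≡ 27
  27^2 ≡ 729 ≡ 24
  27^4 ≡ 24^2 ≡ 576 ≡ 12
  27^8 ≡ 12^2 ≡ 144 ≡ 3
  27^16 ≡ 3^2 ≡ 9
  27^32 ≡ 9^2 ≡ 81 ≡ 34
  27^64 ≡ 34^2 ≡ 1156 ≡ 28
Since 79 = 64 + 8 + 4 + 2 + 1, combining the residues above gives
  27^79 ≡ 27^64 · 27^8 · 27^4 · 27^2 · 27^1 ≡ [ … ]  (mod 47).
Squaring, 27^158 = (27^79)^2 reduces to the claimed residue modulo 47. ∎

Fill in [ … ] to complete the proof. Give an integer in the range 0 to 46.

Multiply the listed residues: 28 · 3 · 12 · 24 · 27 = 84 → 1008 → 24192 → 653184.
Reducing modulo 47: 653184 = 13897·47 + 25, so 27^79 ≡ 25.

25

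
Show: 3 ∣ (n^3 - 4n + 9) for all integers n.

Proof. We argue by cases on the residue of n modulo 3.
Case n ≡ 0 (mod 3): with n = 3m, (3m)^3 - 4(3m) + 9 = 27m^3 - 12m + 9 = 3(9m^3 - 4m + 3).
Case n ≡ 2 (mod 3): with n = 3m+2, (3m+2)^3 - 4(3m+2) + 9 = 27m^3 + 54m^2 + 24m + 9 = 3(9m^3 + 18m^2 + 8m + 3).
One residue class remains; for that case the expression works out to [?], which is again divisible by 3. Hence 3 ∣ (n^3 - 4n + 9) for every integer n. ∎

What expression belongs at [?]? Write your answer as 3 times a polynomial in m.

3(9m^3 + 9m^2 - m + 2)

The residues treated are {0, 2}, so the missing case is n ≡ 1 (mod 3); write n = 3m+1.
Then (3m+1)^3 - 4(3m+1) + 9 = 27m^3 + 27m^2 - 3m + 6 = 3(9m^3 + 9m^2 - m + 2).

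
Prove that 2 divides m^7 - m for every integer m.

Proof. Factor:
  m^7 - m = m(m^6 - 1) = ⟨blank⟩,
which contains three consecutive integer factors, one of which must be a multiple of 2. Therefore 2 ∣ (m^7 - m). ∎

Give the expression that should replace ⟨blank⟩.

m^6 - 1 = (m^2 - 1)(m^4 + m^2 + 1), and m^2 - 1 = (m-1)(m+1).
So m(m^6 - 1) = (m - 1)m(m + 1)(m^4 + m^2 + 1).

(m - 1)m(m + 1)(m^4 + m^2 + 1)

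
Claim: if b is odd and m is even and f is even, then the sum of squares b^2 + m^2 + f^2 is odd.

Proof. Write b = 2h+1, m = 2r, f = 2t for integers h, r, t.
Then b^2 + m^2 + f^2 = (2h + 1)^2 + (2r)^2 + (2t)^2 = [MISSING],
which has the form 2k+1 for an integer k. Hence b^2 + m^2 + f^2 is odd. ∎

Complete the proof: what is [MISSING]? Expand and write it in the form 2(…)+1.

2(2h^2 + 2h + 2r^2 + 2t^2) + 1

Expanding: (2h + 1)^2 + (2r)^2 + (2t)^2 = 4h^2 + 4h + 4r^2 + 4t^2 + 1.
Every term except the constant is even, so this is 2(2h^2 + 2h + 2r^2 + 2t^2) + 1,
and 2h^2 + 2h + 2r^2 + 2t^2 ∈ ℤ gives the required form.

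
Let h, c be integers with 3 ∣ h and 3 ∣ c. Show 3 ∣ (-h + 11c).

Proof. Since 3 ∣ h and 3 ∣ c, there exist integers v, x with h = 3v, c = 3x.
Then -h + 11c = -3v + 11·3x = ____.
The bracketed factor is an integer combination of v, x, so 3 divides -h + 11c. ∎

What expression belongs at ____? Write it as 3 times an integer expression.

3(-v + 11x)

Each term has a factor of 3: -3v + 11·3x = 3·(-v + 11x).
Since -v + 11x is an integer, 3 ∣ (-h + 11c).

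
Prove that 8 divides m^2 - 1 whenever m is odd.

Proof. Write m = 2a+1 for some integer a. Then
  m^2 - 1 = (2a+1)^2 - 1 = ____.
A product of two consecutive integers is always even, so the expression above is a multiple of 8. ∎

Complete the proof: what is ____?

(2a+1)^2 - 1 = 4a^2 + 4a + 1 - 1 = 4a^2 + 4a = 4a(a+1).
Since a and a+1 are consecutive, a(a+1) is even, and 4·(even) is a multiple of 8.

4a(a + 1)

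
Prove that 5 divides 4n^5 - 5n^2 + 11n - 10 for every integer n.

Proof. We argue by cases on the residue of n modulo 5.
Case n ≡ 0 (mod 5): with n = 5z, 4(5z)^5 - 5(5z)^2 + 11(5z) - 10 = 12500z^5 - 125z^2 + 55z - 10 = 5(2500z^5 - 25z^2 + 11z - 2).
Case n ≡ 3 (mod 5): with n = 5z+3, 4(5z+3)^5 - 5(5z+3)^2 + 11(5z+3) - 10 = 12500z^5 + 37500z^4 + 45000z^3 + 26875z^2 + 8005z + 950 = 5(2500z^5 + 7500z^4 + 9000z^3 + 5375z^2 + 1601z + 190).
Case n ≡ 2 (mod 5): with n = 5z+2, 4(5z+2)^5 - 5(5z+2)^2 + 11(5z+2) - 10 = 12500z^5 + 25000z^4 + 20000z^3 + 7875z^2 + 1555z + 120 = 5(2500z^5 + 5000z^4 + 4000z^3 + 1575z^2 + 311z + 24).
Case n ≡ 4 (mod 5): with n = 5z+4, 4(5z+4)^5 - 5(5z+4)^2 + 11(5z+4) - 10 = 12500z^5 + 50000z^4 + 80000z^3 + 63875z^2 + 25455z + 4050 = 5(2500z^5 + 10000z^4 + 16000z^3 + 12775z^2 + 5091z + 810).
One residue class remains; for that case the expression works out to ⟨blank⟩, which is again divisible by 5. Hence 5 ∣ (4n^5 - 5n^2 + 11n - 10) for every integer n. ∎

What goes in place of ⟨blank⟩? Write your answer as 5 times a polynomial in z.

Only n ≡ 1 (mod 5) is unaccounted for. Put n = 5z+1:
4(5z+1)^5 - 5(5z+1)^2 + 11(5z+1) - 10 expands to 12500z^5 + 12500z^4 + 5000z^3 + 875z^2 + 105z,
and factoring out 5 leaves 5(2500z^5 + 2500z^4 + 1000z^3 + 175z^2 + 21z).

5(2500z^5 + 2500z^4 + 1000z^3 + 175z^2 + 21z)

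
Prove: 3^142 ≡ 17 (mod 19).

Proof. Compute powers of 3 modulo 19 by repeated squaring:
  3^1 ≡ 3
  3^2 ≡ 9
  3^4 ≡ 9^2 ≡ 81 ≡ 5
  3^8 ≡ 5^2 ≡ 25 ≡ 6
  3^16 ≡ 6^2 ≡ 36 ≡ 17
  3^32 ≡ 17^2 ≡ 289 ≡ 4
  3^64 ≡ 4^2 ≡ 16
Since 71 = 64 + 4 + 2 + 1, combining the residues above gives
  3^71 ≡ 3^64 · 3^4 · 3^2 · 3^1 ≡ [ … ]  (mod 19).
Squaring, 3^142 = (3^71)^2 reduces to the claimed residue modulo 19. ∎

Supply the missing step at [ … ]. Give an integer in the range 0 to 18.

13

Multiply the listed residues: 16 · 5 · 9 · 3 = 80 → 720 → 2160.
Reducing modulo 19: 2160 = 113·19 + 13, so 3^71 ≡ 13.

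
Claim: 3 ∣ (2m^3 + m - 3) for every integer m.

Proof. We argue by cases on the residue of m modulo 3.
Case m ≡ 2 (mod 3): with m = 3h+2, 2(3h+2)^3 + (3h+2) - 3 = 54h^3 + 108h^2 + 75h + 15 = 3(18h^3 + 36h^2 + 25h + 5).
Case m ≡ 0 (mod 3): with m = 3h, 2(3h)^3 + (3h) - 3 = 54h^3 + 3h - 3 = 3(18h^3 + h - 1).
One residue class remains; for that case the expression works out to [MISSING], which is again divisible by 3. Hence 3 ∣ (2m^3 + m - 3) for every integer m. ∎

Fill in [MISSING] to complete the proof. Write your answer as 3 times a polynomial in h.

The residues treated are {2, 0}, so the missing case is m ≡ 1 (mod 3); write m = 3h+1.
Then 2(3h+1)^3 + (3h+1) - 3 = 54h^3 + 54h^2 + 21h = 3(18h^3 + 18h^2 + 7h).

3(18h^3 + 18h^2 + 7h)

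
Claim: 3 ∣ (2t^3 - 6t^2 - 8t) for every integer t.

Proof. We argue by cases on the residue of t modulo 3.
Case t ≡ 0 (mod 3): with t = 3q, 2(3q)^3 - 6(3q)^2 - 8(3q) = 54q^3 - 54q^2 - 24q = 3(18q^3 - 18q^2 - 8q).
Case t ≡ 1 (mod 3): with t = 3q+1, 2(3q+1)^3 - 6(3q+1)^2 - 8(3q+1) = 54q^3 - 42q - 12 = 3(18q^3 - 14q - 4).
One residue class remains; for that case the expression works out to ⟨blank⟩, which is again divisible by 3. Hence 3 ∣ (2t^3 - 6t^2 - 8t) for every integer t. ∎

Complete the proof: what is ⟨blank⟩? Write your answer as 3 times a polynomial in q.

3(18q^3 + 18q^2 - 8q - 8)

The residues treated are {0, 1}, so the missing case is t ≡ 2 (mod 3); write t = 3q+2.
Then 2(3q+2)^3 - 6(3q+2)^2 - 8(3q+2) = 54q^3 + 54q^2 - 24q - 24 = 3(18q^3 + 18q^2 - 8q - 8).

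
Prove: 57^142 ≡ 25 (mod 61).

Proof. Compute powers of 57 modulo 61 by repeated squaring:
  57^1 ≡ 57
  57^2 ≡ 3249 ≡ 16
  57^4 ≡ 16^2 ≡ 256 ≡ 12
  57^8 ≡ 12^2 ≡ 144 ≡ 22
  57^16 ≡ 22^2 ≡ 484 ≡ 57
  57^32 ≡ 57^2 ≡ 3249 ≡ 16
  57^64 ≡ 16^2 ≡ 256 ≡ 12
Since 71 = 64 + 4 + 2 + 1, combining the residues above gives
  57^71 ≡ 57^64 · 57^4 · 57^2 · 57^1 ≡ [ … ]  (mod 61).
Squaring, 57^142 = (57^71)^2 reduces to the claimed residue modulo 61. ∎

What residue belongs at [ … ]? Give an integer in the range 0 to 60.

Multiply the listed residues: 12 · 12 · 16 · 57 = 144 → 2304 → 131328.
Reducing modulo 61: 131328 = 2152·61 + 56, so 57^71 ≡ 56.

56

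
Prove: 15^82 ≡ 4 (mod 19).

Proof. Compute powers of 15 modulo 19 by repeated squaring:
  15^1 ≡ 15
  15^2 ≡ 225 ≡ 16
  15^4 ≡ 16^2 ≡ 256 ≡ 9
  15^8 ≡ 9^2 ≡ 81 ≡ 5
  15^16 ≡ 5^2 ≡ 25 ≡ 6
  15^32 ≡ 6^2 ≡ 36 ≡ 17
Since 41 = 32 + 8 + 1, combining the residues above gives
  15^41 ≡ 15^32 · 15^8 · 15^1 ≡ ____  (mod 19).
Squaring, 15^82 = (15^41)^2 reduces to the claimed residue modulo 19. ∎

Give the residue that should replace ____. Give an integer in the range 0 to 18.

15^32 · 15^8 · 15^1 ≡ 17 · 5 · 15 = 1275.
1275 mod 19 = 2, so 15^41 ≡ 2 (mod 19).

2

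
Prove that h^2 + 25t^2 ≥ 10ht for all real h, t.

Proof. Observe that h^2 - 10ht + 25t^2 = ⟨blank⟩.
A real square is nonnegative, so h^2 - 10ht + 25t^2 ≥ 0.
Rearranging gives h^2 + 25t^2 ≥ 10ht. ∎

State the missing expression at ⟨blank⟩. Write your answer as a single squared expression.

h^2 - 10ht + 25t^2 is a perfect-square trinomial: the outer terms are (h)^2 and (5t)^2, and the cross term is -2·h·5t.
So h^2 - 10ht + 25t^2 = (h - 5t)^2 ≥ 0.

(h - 5t)^2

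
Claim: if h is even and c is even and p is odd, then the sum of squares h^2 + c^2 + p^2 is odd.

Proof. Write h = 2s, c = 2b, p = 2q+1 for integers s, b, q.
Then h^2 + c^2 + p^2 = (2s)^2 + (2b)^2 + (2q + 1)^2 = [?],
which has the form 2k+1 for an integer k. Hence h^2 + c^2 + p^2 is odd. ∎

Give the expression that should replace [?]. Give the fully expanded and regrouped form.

Expanding: (2s)^2 + (2b)^2 + (2q + 1)^2 = 4b^2 + 4q^2 + 4q + 4s^2 + 1.
Every term except the constant is even, so this is 2(2b^2 + 2q^2 + 2q + 2s^2) + 1,
and 2b^2 + 2q^2 + 2q + 2s^2 ∈ ℤ gives the required form.

2(2b^2 + 2q^2 + 2q + 2s^2) + 1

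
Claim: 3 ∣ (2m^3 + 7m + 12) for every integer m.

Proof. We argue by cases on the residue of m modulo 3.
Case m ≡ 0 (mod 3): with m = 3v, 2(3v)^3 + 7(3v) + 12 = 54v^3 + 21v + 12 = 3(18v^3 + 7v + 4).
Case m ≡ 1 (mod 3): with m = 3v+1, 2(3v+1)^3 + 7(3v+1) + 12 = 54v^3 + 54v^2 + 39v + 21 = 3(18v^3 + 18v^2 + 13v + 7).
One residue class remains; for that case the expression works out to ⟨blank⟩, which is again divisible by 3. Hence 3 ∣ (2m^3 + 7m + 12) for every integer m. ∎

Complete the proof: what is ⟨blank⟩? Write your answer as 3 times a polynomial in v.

3(18v^3 + 36v^2 + 31v + 14)

The residues treated are {0, 1}, so the missing case is m ≡ 2 (mod 3); write m = 3v+2.
Then 2(3v+2)^3 + 7(3v+2) + 12 = 54v^3 + 108v^2 + 93v + 42 = 3(18v^3 + 36v^2 + 31v + 14).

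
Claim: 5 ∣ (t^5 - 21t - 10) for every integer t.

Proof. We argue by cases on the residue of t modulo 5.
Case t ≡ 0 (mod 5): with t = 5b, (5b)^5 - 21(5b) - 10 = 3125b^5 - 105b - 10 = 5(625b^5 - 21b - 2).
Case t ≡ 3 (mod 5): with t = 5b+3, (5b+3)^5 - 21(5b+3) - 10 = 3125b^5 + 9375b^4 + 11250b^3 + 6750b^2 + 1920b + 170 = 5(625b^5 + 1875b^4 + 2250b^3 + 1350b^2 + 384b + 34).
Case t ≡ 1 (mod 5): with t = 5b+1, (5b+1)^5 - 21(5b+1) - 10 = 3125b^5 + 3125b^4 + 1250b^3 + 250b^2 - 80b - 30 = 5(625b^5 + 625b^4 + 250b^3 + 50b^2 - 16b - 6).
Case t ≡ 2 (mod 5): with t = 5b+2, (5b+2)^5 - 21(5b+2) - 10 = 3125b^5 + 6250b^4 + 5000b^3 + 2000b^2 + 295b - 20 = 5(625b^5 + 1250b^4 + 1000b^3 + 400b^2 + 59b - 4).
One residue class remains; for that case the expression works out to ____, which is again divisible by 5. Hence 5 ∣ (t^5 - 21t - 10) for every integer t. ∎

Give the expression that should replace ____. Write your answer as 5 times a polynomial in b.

5(625b^5 + 2500b^4 + 4000b^3 + 3200b^2 + 1259b + 186)

Only t ≡ 4 (mod 5) is unaccounted for. Put t = 5b+4:
(5b+4)^5 - 21(5b+4) - 10 expands to 3125b^5 + 12500b^4 + 20000b^3 + 16000b^2 + 6295b + 930,
and factoring out 5 leaves 5(625b^5 + 2500b^4 + 4000b^3 + 3200b^2 + 1259b + 186).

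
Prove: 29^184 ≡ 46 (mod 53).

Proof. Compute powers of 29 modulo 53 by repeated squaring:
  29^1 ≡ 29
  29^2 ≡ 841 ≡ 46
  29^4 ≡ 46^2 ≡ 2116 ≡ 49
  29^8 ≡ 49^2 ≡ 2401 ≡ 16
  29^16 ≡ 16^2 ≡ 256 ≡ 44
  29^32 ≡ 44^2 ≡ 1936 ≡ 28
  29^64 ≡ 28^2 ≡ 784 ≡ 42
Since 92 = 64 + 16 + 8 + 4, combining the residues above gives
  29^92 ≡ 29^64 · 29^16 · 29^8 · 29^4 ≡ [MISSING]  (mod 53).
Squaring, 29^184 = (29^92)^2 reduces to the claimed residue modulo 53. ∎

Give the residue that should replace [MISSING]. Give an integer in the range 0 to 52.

24

Multiply the listed residues: 42 · 44 · 16 · 49 = 1848 → 29568 → 1448832.
Reducing modulo 53: 1448832 = 27336·53 + 24, so 29^92 ≡ 24.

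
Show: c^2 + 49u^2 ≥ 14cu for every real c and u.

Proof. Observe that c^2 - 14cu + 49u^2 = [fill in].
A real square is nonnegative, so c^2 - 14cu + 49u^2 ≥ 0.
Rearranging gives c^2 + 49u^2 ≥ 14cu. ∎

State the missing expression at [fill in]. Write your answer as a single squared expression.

(c - 7u)^2

The leading and trailing coefficients are 1^2 and 7^2, and 14 = 2·1·7, so the trinomial is (c - 7u)^2.
Hence c^2 - 14cu + 49u^2 ≥ 0.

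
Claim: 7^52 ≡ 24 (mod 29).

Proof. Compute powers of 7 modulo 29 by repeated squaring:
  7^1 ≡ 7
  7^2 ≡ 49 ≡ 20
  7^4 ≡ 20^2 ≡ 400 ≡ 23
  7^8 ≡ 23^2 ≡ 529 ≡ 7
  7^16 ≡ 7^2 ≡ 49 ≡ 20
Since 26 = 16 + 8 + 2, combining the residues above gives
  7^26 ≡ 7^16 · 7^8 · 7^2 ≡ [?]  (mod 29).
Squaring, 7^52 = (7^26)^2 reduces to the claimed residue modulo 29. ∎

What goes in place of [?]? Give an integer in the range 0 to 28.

16

7^16 · 7^8 · 7^2 ≡ 20 · 7 · 20 = 2800.
2800 mod 29 = 16, so 7^26 ≡ 16 (mod 29).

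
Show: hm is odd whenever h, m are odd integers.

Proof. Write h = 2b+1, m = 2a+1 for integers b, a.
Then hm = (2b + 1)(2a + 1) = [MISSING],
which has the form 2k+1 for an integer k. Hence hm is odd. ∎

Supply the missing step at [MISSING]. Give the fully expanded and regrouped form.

Expanding: (2b + 1)(2a + 1) = 4ab + 2a + 2b + 1.
Every term except the constant is even, so this is 2(2ab + a + b) + 1,
and 2ab + a + b ∈ ℤ gives the required form.

2(2ab + a + b) + 1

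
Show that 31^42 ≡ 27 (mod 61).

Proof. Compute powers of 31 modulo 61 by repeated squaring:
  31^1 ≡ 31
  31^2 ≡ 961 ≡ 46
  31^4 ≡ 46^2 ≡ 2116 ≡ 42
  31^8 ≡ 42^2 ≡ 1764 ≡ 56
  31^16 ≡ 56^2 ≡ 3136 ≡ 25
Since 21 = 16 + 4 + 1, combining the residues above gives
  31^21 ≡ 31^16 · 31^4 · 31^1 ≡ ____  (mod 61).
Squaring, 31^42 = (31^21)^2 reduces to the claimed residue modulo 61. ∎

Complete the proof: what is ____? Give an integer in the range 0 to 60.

Multiply the listed residues: 25 · 42 · 31 = 1050 → 32550.
Reducing modulo 61: 32550 = 533·61 + 37, so 31^21 ≡ 37.

37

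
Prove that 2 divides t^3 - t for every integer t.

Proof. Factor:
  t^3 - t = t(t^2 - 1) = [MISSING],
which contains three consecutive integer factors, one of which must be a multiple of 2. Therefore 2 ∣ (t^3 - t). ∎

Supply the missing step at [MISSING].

t(t^2 - 1) = t(t - 1)(t + 1) = (t - 1)t(t + 1).
These three factors are consecutive integers, so their product is divisible by 2.

(t - 1)t(t + 1)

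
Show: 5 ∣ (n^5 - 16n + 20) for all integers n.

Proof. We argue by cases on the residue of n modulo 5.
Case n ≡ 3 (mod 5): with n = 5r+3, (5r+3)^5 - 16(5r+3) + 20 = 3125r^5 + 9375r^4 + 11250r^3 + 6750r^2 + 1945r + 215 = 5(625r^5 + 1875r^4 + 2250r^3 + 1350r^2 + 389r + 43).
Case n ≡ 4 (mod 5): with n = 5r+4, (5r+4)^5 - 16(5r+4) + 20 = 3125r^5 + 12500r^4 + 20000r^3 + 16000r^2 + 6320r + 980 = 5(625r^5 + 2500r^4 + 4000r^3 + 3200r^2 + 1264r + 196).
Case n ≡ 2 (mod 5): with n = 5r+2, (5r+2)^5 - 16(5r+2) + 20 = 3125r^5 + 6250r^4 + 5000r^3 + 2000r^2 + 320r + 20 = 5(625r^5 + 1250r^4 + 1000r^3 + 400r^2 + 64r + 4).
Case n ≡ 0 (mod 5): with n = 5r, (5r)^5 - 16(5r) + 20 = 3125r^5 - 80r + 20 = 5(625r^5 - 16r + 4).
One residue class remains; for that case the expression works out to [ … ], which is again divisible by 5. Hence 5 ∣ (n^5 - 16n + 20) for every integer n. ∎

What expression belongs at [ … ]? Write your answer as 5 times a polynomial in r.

5(625r^5 + 625r^4 + 250r^3 + 50r^2 - 11r + 1)

The residues treated are {3, 4, 2, 0}, so the missing case is n ≡ 1 (mod 5); write n = 5r+1.
Then (5r+1)^5 - 16(5r+1) + 20 = 3125r^5 + 3125r^4 + 1250r^3 + 250r^2 - 55r + 5 = 5(625r^5 + 625r^4 + 250r^3 + 50r^2 - 11r + 1).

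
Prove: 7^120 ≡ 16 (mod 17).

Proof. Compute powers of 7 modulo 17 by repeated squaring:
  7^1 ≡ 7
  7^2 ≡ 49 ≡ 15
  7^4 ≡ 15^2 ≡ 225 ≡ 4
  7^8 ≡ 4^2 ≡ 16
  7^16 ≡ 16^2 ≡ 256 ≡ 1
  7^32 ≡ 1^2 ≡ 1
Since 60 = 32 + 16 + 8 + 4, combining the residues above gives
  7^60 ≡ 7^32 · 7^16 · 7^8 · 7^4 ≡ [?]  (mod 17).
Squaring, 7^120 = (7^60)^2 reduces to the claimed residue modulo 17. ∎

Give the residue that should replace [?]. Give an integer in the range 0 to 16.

13

Multiply the listed residues: 1 · 1 · 16 · 4 = 1 → 16 → 64.
Reducing modulo 17: 64 = 3·17 + 13, so 7^60 ≡ 13.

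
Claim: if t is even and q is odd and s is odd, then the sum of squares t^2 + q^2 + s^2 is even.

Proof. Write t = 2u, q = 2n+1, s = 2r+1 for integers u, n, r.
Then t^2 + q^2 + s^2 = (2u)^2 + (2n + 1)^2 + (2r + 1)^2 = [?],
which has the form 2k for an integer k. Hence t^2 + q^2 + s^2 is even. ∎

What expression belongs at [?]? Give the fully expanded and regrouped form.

2(2n^2 + 2n + 2r^2 + 2r + 2u^2 + 1)

(2u)^2 + (2n + 1)^2 + (2r + 1)^2 = 4n^2 + 4n + 4r^2 + 4r + 4u^2 + 2
= 2(2n^2 + 2n + 2r^2 + 2r + 2u^2 + 1).
Since 2n^2 + 2n + 2r^2 + 2r + 2u^2 + 1 is an integer, the sum of squares is of the form 2k for an integer k.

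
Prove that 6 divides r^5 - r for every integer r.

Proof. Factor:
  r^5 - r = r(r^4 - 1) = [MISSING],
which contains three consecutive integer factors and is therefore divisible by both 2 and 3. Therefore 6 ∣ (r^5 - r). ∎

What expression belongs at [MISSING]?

(r - 1)r(r + 1)(r^2 + 1)

r^4 - 1 = (r^2 - 1)(r^2 + 1), and r^2 - 1 = (r-1)(r+1).
So r(r^4 - 1) = (r - 1)r(r + 1)(r^2 + 1).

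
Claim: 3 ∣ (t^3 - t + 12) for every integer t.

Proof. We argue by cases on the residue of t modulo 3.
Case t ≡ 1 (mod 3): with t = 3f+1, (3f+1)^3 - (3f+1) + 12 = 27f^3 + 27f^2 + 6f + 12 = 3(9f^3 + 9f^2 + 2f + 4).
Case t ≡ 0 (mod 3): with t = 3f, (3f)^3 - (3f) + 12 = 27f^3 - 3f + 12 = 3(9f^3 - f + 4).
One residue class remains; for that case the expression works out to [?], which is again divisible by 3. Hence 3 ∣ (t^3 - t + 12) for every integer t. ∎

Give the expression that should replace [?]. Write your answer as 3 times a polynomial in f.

3(9f^3 + 18f^2 + 11f + 6)

The residues treated are {1, 0}, so the missing case is t ≡ 2 (mod 3); write t = 3f+2.
Then (3f+2)^3 - (3f+2) + 12 = 27f^3 + 54f^2 + 33f + 18 = 3(9f^3 + 18f^2 + 11f + 6).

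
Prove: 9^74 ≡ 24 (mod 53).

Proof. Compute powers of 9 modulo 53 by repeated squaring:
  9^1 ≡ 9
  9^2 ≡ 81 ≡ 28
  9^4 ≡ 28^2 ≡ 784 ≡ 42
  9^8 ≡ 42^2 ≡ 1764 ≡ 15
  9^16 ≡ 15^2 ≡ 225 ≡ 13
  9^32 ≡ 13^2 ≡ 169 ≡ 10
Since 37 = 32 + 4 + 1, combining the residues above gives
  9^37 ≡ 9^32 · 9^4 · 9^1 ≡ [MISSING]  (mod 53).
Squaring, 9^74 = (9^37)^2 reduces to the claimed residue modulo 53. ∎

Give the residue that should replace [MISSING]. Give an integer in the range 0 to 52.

17

9^32 · 9^4 · 9^1 ≡ 10 · 42 · 9 = 3780.
3780 mod 53 = 17, so 9^37 ≡ 17 (mod 53).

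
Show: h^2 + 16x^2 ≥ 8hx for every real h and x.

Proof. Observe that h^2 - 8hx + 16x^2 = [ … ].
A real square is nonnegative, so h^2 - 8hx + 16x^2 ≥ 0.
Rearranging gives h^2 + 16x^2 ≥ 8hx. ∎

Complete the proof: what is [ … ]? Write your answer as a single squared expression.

The leading and trailing coefficients are 1^2 and 4^2, and 8 = 2·1·4, so the trinomial is (h - 4x)^2.
Hence h^2 - 8hx + 16x^2 ≥ 0.

(h - 4x)^2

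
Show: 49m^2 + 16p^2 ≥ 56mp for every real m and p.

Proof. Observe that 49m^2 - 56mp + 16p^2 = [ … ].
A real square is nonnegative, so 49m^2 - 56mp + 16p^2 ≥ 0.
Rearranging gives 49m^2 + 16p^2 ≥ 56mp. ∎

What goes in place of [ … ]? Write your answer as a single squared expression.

The leading and trailing coefficients are 7^2 and 4^2, and 56 = 2·7·4, so the trinomial is (7m - 4p)^2.
Hence 49m^2 - 56mp + 16p^2 ≥ 0.

(7m - 4p)^2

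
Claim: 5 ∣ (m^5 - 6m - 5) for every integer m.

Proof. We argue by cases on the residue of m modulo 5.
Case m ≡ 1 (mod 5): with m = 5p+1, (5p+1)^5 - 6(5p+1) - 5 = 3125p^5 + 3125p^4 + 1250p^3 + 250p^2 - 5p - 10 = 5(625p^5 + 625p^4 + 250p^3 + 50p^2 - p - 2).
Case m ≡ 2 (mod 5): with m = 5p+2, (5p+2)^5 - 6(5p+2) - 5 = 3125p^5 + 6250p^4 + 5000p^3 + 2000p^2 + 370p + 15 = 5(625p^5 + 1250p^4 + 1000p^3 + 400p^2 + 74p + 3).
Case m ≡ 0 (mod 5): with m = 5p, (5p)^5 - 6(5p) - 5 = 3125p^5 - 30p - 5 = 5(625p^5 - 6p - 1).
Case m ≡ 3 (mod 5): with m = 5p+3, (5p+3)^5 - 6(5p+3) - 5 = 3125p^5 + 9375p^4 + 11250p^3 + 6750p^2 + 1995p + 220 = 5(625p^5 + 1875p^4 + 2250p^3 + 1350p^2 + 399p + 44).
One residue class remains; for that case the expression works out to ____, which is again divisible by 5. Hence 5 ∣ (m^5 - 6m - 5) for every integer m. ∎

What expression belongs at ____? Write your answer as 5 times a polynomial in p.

5(625p^5 + 2500p^4 + 4000p^3 + 3200p^2 + 1274p + 199)

Only m ≡ 4 (mod 5) is unaccounted for. Put m = 5p+4:
(5p+4)^5 - 6(5p+4) - 5 expands to 3125p^5 + 12500p^4 + 20000p^3 + 16000p^2 + 6370p + 995,
and factoring out 5 leaves 5(625p^5 + 2500p^4 + 4000p^3 + 3200p^2 + 1274p + 199).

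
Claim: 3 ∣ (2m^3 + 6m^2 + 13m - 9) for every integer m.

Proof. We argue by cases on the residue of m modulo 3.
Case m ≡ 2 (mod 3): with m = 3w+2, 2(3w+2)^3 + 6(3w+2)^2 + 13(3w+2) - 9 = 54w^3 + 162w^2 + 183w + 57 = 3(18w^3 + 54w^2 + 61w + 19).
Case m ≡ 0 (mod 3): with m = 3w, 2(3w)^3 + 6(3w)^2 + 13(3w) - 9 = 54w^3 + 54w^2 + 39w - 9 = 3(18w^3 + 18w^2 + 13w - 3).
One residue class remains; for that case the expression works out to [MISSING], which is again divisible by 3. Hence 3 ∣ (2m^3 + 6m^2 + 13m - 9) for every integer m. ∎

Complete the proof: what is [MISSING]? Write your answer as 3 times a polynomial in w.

The residues treated are {2, 0}, so the missing case is m ≡ 1 (mod 3); write m = 3w+1.
Then 2(3w+1)^3 + 6(3w+1)^2 + 13(3w+1) - 9 = 54w^3 + 108w^2 + 93w + 12 = 3(18w^3 + 36w^2 + 31w + 4).

3(18w^3 + 36w^2 + 31w + 4)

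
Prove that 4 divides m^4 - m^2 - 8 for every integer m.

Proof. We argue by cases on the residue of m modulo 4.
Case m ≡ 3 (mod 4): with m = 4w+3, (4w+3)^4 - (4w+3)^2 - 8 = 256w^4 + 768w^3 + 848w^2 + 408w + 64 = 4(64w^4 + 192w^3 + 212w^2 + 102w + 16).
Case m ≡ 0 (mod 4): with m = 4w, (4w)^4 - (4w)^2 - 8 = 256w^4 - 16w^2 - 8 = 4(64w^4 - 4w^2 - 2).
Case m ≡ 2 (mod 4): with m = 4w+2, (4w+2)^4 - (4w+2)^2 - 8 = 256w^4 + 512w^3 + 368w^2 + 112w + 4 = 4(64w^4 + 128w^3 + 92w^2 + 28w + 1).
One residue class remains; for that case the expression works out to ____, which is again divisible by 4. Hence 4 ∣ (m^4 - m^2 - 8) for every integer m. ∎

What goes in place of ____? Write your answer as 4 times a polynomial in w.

4(64w^4 + 64w^3 + 20w^2 + 2w - 2)

The residues treated are {3, 0, 2}, so the missing case is m ≡ 1 (mod 4); write m = 4w+1.
Then (4w+1)^4 - (4w+1)^2 - 8 = 256w^4 + 256w^3 + 80w^2 + 8w - 8 = 4(64w^4 + 64w^3 + 20w^2 + 2w - 2).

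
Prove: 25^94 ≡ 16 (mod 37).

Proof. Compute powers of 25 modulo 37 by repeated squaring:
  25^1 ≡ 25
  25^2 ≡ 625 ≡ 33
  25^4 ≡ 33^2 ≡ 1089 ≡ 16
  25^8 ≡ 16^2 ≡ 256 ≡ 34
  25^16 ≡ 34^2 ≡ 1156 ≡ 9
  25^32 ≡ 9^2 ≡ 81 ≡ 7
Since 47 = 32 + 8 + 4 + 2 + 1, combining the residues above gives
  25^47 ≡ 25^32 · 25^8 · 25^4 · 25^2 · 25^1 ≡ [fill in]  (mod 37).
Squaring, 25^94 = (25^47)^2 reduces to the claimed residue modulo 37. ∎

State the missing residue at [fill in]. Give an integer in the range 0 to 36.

25^32 · 25^8 · 25^4 · 25^2 · 25^1 ≡ 7 · 34 · 16 · 33 · 25 = 3141600.
3141600 mod 37 = 4, so 25^47 ≡ 4 (mod 37).

4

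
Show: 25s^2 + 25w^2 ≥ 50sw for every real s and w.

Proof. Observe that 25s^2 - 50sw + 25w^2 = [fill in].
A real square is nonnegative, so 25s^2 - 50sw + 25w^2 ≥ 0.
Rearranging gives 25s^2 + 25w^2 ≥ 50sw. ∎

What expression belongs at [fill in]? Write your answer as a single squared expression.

(5s - 5w)^2

25s^2 - 50sw + 25w^2 is a perfect-square trinomial: the outer terms are (5s)^2 and (5w)^2, and the cross term is -2·5s·5w.
So 25s^2 - 50sw + 25w^2 = (5s - 5w)^2 ≥ 0.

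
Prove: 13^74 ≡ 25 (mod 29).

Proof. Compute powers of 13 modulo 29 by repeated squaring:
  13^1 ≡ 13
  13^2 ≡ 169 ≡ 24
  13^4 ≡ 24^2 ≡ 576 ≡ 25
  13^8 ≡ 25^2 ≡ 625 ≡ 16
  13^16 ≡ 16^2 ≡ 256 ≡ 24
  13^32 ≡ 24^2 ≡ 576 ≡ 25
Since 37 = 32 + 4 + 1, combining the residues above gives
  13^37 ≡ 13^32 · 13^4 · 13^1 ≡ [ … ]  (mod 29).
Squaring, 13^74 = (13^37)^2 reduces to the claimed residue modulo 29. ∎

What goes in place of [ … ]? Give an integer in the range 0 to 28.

13^32 · 13^4 · 13^1 ≡ 25 · 25 · 13 = 8125.
8125 mod 29 = 5, so 13^37 ≡ 5 (mod 29).

5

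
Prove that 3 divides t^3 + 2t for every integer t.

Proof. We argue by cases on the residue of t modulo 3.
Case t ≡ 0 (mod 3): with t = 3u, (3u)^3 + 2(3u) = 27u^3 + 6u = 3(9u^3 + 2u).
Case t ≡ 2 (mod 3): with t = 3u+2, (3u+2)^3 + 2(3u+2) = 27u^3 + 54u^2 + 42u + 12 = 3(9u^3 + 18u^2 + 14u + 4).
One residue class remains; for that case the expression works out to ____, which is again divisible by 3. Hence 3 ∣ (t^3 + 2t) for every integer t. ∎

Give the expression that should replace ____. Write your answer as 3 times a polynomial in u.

3(9u^3 + 9u^2 + 5u + 1)

The residues treated are {0, 2}, so the missing case is t ≡ 1 (mod 3); write t = 3u+1.
Then (3u+1)^3 + 2(3u+1) = 27u^3 + 27u^2 + 15u + 3 = 3(9u^3 + 9u^2 + 5u + 1).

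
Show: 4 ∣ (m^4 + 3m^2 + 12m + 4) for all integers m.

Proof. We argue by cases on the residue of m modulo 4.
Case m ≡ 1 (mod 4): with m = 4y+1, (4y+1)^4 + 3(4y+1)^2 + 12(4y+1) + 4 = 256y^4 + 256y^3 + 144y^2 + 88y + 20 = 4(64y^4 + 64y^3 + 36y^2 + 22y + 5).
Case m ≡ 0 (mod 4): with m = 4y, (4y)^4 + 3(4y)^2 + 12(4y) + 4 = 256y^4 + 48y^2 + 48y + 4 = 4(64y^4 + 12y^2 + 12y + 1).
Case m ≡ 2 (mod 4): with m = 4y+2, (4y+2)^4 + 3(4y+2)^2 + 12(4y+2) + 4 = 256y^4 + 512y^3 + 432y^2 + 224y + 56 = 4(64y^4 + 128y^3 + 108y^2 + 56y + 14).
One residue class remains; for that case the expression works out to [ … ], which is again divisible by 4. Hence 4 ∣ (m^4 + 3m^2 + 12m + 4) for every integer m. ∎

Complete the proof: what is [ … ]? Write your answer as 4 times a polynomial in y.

Only m ≡ 3 (mod 4) is unaccounted for. Put m = 4y+3:
(4y+3)^4 + 3(4y+3)^2 + 12(4y+3) + 4 expands to 256y^4 + 768y^3 + 912y^2 + 552y + 148,
and factoring out 4 leaves 4(64y^4 + 192y^3 + 228y^2 + 138y + 37).

4(64y^4 + 192y^3 + 228y^2 + 138y + 37)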